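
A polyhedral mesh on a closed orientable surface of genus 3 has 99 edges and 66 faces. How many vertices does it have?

For a closed orientable surface of genus 3, χ = 2 − 2·3 = -4.
V = -4 + E − F = -4 + 99 − 66 = 29.

29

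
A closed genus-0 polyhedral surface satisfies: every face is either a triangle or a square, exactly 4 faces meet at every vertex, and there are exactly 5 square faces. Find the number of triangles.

8

Let x be the number of triangles; then F = 5 + x.
Edge–face incidences: 2E = 4·5 + 3·x = 20 + 3x.
Every vertex has degree 4, so 4V = 2E.
Euler: V − E + F = 2 ⇒ (2E)/4 − E + (5 + x) = 2.
Multiply by 8: 2·(2E) − 4·(2E) + 8·(5 + x) = 16, i.e. 40 + 8x − 2·(20 + 3x) = 16.
Collecting terms: 2x = 16, so x = 8.
Then 2E = 20 + 3·8 = 44, so E = 22, V = 2E/4 = 11, F = 5 + 8 = 13.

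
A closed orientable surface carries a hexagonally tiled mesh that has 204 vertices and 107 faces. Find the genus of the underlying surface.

6

Every face is a hexagon, so 2E = 6·107 = 642, giving E = 321.
χ = V − E + F = 204 − 321 + 107 = -10.
For a closed orientable surface χ = 2 − 2g, so g = (2 − (-10))/2 = 6.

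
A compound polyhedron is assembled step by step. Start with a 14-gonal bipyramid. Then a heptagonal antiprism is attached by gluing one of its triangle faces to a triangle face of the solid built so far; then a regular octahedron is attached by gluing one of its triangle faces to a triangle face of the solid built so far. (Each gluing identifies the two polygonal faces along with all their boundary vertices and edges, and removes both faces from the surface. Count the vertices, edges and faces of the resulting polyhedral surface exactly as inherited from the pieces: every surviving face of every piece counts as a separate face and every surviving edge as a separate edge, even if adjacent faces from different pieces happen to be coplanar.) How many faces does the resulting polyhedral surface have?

A 14-gonal bipyramid: V=16, E=42, F=28.
Attach a heptagonal antiprism (V=14, E=28, F=16) along a 3-gon: merge 3 vertices and 3 edges, delete both glued faces → V=27, E=67, F=42.
Attach a regular octahedron (V=6, E=12, F=8) along a 3-gon: merge 3 vertices and 3 edges, delete both glued faces → V=30, E=76, F=48.
Check: V − E + F = 30 − 76 + 48 = 2.

48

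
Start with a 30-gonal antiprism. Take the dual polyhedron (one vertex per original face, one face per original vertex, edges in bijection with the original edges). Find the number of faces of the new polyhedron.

60

The base solid has V = 60, E = 120, F = 62.
The dual swaps V and F and preserves E: V′ = F = 62, E′ = E = 120, F′ = V = 60.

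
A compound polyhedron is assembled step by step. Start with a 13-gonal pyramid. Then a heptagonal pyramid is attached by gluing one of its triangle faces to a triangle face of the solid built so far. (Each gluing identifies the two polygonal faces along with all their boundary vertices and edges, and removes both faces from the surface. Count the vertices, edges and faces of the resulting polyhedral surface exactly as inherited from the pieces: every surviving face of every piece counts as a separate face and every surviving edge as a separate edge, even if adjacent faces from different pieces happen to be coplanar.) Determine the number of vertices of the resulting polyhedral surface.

19

A 13-gonal pyramid: V=14, E=26, F=14.
Attach a heptagonal pyramid (V=8, E=14, F=8) along a 3-gon: merge 3 vertices and 3 edges, delete both glued faces → V=19, E=37, F=20.
Check: V − E + F = 19 − 37 + 20 = 2.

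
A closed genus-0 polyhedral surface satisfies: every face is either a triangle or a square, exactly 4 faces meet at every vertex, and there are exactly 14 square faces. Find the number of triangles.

Let x be the number of triangles; then F = 14 + x.
Edge–face incidences: 2E = 4·14 + 3·x = 56 + 3x.
Every vertex has degree 4, so 4V = 2E.
Euler: V − E + F = 2 ⇒ (2E)/4 − E + (14 + x) = 2.
Multiply by 8: 2·(2E) − 4·(2E) + 8·(14 + x) = 16, i.e. 112 + 8x − 2·(56 + 3x) = 16.
Collecting terms: 2x = 16, so x = 8.
Then 2E = 56 + 3·8 = 80, so E = 40, V = 2E/4 = 20, F = 14 + 8 = 22.

8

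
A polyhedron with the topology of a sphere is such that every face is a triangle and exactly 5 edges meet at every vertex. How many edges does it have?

Each face has 3 edges and each edge borders two faces, so 2E = 3F.
Each vertex has degree 5, so 5V = 2E and hence V = 3F/5.
Euler: V − E + F = 2 ⇒ (3F/5) − (3F/2) + F = 2.
Multiply by 10: (6 − 15 + 10)F = 20, i.e. 1F = 20.
So F = 20, E = 3·20/2 = 30, V = 3·20/5 = 12.

30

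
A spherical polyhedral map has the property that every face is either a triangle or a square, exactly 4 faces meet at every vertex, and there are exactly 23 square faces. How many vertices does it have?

Let x be the number of triangles; then F = 23 + x.
Edge–face incidences: 2E = 4·23 + 3·x = 92 + 3x.
Every vertex has degree 4, so 4V = 2E.
Euler: V − E + F = 2 ⇒ (2E)/4 − E + (23 + x) = 2.
Multiply by 8: 2·(2E) − 4·(2E) + 8·(23 + x) = 16, i.e. 184 + 8x − 2·(92 + 3x) = 16.
Collecting terms: 2x = 16, so x = 8.
Then 2E = 92 + 3·8 = 116, so E = 58, V = 2E/4 = 29, F = 23 + 8 = 31.

29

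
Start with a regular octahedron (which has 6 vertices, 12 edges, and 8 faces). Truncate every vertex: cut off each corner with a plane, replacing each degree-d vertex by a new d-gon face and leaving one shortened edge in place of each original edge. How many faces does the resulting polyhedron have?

14

Truncation replaces each original edge-end by a new vertex, so V′ = 2E = 24.
Each original edge survives, and each old vertex of degree d contributes d new edges; summing degrees gives Σd = 2E, so E′ = E + 2E = 3E = 36.
Each original face survives and each original vertex becomes one new face: F′ = F + V = 14.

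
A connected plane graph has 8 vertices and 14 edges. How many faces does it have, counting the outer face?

Euler's formula for a connected plane graph: V − E + F = 2, so F = 2 − 8 + 14 = 8.

8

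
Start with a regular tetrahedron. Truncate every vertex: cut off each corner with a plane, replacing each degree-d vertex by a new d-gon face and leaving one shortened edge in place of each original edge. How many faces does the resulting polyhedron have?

8

The base solid has V = 4, E = 6, F = 4.
Truncation replaces each original edge-end by a new vertex, so V′ = 2E = 12.
Each original edge survives, and each old vertex of degree d contributes d new edges; summing degrees gives Σd = 2E, so E′ = E + 2E = 3E = 18.
Each original face survives and each original vertex becomes one new face: F′ = F + V = 8.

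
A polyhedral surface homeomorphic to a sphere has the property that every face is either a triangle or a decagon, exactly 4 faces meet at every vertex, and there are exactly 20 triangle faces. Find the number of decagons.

2

Let x be the number of decagons; then F = 20 + x.
Edge–face incidences: 2E = 3·20 + 10·x = 60 + 10x.
Every vertex has degree 4, so 4V = 2E.
Euler: V − E + F = 2 ⇒ (2E)/4 − E + (20 + x) = 2.
Multiply by 8: 2·(2E) − 4·(2E) + 8·(20 + x) = 16, i.e. 160 + 8x − 2·(60 + 10x) = 16.
Collecting terms: −12x + 40 = 16, so −12x = −24, so x = 2.
Then 2E = 60 + 10·2 = 80, so E = 40, V = 2E/4 = 20, F = 20 + 2 = 22.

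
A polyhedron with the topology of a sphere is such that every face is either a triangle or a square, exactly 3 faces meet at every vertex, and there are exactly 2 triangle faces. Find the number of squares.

Let x be the number of squares; then F = 2 + x.
Edge–face incidences: 2E = 3·2 + 4·x = 6 + 4x.
Every vertex has degree 3, so 3V = 2E.
Euler: V − E + F = 2 ⇒ (2E)/3 − E + (2 + x) = 2.
Multiply by 6: 2·(2E) − 3·(2E) + 6·(2 + x) = 12, i.e. 12 + 6x − (6 + 4x) = 12.
Collecting terms: 2x + 6 = 12, so 2x = 6, so x = 3.
Then 2E = 6 + 4·3 = 18, so E = 9, V = 2E/3 = 6, F = 2 + 3 = 5.

3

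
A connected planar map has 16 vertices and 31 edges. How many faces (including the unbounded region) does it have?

17

Euler's formula for a connected plane graph: V − E + F = 2, so F = 2 − 16 + 31 = 17.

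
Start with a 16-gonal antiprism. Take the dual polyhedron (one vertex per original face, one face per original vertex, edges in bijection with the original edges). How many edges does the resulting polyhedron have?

64

The base solid has V = 32, E = 64, F = 34.
The dual swaps V and F and preserves E: V′ = F = 34, E′ = E = 64, F′ = V = 32.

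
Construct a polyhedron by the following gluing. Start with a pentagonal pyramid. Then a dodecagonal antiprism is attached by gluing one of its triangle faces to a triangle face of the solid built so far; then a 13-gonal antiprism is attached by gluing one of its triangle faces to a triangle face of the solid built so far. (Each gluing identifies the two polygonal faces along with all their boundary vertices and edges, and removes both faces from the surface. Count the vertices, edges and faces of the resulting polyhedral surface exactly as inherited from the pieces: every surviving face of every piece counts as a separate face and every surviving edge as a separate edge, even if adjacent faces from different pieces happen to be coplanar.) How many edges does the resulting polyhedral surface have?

104

A pentagonal pyramid: V=6, E=10, F=6.
Attach a dodecagonal antiprism (V=24, E=48, F=26) along a 3-gon: merge 3 vertices and 3 edges, delete both glued faces → V=27, E=55, F=30.
Attach a 13-gonal antiprism (V=26, E=52, F=28) along a 3-gon: merge 3 vertices and 3 edges, delete both glued faces → V=50, E=104, F=56.
Check: V − E + F = 50 − 104 + 56 = 2.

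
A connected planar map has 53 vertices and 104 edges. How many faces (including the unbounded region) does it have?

53

Euler's formula for a connected plane graph: V − E + F = 2, so F = 2 − 53 + 104 = 53.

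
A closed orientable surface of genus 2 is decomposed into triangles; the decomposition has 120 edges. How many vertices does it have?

χ = 2 − 2·2 = -2, and every face is a triangle so 3F = 2E.
F = 2E/3 = 80. Then V = -2 + E − F = -2 + 120 − 80 = 38.

38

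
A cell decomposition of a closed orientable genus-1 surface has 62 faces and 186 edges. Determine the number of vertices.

For a closed orientable surface of genus 1, χ = 2 − 2·1 = 0.
V = 0 + E − F = 0 + 186 − 62 = 124.

124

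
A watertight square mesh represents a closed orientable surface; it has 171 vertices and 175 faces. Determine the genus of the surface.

3

Every face is a square, so 2E = 4·175 = 700, giving E = 350.
χ = V − E + F = 171 − 350 + 175 = -4.
For a closed orientable surface χ = 2 − 2g, so g = (2 − (-4))/2 = 3.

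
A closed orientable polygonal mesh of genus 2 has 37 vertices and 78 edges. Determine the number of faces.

For a closed orientable surface of genus 2, χ = 2 − 2·2 = -2.
F = -2 − V + E = -2 − 37 + 78 = 39.

39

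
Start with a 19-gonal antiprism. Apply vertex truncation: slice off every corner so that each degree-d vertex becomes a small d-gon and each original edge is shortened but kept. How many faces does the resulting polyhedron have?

The base solid has V = 38, E = 76, F = 40.
Truncation replaces each original edge-end by a new vertex, so V′ = 2E = 152.
Each original edge survives, and each old vertex of degree d contributes d new edges; summing degrees gives Σd = 2E, so E′ = E + 2E = 3E = 228.
Each original face survives and each original vertex becomes one new face: F′ = F + V = 78.

78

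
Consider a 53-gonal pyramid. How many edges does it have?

A pyramid on an n-gon base has one n-gon and n triangles: V = 53 + 1 = 54, E = 2·53 = 106, F = 53 + 1 = 54.
Check: V − E + F = 54 − 106 + 54 = 2.

106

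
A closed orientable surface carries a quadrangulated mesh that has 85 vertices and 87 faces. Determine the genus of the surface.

Every face is a square, so 2E = 4·87 = 348, giving E = 174.
χ = V − E + F = 85 − 174 + 87 = -2.
For a closed orientable surface χ = 2 − 2g, so g = (2 − (-2))/2 = 2.

2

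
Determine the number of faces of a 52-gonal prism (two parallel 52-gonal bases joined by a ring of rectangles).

A prism on an n-gon has two n-gon bases and n rectangular sides: V = 2·52 = 104, E = 3·52 = 156, F = 52 + 2 = 54.

54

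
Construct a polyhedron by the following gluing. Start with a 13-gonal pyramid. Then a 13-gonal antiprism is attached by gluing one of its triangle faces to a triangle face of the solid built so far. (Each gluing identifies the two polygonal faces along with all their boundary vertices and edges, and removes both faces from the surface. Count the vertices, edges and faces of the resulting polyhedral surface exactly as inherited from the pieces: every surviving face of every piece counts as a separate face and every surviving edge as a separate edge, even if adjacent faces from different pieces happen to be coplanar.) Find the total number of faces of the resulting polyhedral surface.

A 13-gonal pyramid: V=14, E=26, F=14.
Attach a 13-gonal antiprism (V=26, E=52, F=28) along a 3-gon: merge 3 vertices and 3 edges, delete both glued faces → V=37, E=75, F=40.
Check: V − E + F = 37 − 75 + 40 = 2.

40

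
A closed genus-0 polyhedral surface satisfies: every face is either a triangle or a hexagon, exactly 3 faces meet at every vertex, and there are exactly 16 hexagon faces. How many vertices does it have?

Let x be the number of triangles; then F = 16 + x.
Edge–face incidences: 2E = 6·16 + 3·x = 96 + 3x.
Every vertex has degree 3, so 3V = 2E.
Euler: V − E + F = 2 ⇒ (2E)/3 − E + (16 + x) = 2.
Multiply by 6: 2·(2E) − 3·(2E) + 6·(16 + x) = 12, i.e. 96 + 6x − (96 + 3x) = 12.
Collecting terms: 3x = 12, so x = 4.
Then 2E = 96 + 3·4 = 108, so E = 54, V = 2E/3 = 36, F = 16 + 4 = 20.

36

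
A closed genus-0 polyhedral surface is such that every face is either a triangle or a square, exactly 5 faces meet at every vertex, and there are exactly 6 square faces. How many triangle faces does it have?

Let x be the number of triangles; then F = 6 + x.
Edge–face incidences: 2E = 4·6 + 3·x = 24 + 3x.
Every vertex has degree 5, so 5V = 2E.
Euler: V − E + F = 2 ⇒ (2E)/5 − E + (6 + x) = 2.
Multiply by 10: 2·(2E) − 5·(2E) + 10·(6 + x) = 20, i.e. 60 + 10x − 3·(24 + 3x) = 20.
Collecting terms: x − 12 = 20, so x = 32.
Then 2E = 24 + 3·32 = 120, so E = 60, V = 2E/5 = 24, F = 6 + 32 = 38.

32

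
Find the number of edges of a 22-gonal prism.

66

A prism on an n-gon has two n-gon bases and n rectangular sides: V = 2·22 = 44, E = 3·22 = 66, F = 22 + 2 = 24.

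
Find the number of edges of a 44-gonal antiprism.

176

An antiprism on an n-gon has two n-gon caps and 2n triangles: V = 2·44 = 88, E = 4·44 = 176, F = 2·44 + 2 = 90.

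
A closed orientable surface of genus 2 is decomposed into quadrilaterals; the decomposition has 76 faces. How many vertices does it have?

74

χ = 2 − 2·2 = -2, and every face is a square so 4F = 2E.
E = 4·76/2 = 152. Then V = -2 + E − F = -2 + 152 − 76 = 74.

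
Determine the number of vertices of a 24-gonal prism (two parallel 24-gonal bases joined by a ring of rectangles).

48

A prism on an n-gon has two n-gon bases and n rectangular sides: V = 2·24 = 48, E = 3·24 = 72, F = 24 + 2 = 26.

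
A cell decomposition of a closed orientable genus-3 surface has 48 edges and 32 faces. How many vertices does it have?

12

For a closed orientable surface of genus 3, χ = 2 − 2·3 = -4.
V = -4 + E − F = -4 + 48 − 32 = 12.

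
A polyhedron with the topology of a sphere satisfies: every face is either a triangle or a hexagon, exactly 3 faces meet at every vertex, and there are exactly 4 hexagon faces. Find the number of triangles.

4

Let x be the number of triangles; then F = 4 + x.
Edge–face incidences: 2E = 6·4 + 3·x = 24 + 3x.
Every vertex has degree 3, so 3V = 2E.
Euler: V − E + F = 2 ⇒ (2E)/3 − E + (4 + x) = 2.
Multiply by 6: 2·(2E) − 3·(2E) + 6·(4 + x) = 12, i.e. 24 + 6x − (24 + 3x) = 12.
Collecting terms: 3x = 12, so x = 4.
Then 2E = 24 + 3·4 = 36, so E = 18, V = 2E/3 = 12, F = 4 + 4 = 8.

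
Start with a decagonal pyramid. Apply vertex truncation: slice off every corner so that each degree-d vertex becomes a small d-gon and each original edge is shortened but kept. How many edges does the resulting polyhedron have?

60

The base solid has V = 11, E = 20, F = 11.
Truncation replaces each original edge-end by a new vertex, so V′ = 2E = 40.
Each original edge survives, and each old vertex of degree d contributes d new edges; summing degrees gives Σd = 2E, so E′ = E + 2E = 3E = 60.
Each original face survives and each original vertex becomes one new face: F′ = F + V = 22.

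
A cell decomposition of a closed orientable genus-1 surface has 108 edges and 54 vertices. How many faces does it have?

54

For a closed orientable surface of genus 1, χ = 2 − 2·1 = 0.
F = 0 − V + E = 0 − 54 + 108 = 54.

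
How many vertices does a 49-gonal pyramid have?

A pyramid on an n-gon base has one n-gon and n triangles: V = 49 + 1 = 50, E = 2·49 = 98, F = 49 + 1 = 50.
Check: V − E + F = 50 − 98 + 50 = 2.

50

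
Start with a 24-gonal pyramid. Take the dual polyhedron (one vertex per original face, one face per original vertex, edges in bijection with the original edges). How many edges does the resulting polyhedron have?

48

The base solid has V = 25, E = 48, F = 25.
The dual swaps V and F and preserves E: V′ = F = 25, E′ = E = 48, F′ = V = 25.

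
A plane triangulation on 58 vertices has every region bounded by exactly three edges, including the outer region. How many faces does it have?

In a plane triangulation 3F = 2E and V − E + F = 2, so F = 2V − 4 = 2·58 − 4 = 112.

112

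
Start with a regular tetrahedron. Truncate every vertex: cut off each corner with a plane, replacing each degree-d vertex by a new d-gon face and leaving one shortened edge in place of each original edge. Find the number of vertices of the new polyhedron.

12

The base solid has V = 4, E = 6, F = 4.
Truncation replaces each original edge-end by a new vertex, so V′ = 2E = 12.
Each original edge survives, and each old vertex of degree d contributes d new edges; summing degrees gives Σd = 2E, so E′ = E + 2E = 3E = 18.
Each original face survives and each original vertex becomes one new face: F′ = F + V = 8.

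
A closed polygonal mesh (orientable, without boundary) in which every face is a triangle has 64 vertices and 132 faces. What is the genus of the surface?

2

Every face is a triangle, so 2E = 3·132 = 396, giving E = 198.
χ = V − E + F = 64 − 198 + 132 = -2.
For a closed orientable surface χ = 2 − 2g, so g = (2 − (-2))/2 = 2.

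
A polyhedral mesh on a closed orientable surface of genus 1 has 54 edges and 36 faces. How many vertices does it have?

For a closed orientable surface of genus 1, χ = 2 − 2·1 = 0.
V = 0 + E − F = 0 + 54 − 36 = 18.

18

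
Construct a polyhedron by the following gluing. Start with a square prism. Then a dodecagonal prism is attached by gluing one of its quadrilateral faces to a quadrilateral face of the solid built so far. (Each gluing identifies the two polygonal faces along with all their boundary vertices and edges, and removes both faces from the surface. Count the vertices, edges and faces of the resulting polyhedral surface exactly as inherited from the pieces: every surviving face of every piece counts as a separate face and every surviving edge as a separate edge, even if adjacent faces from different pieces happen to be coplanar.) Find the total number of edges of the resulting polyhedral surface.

44

A square prism: V=8, E=12, F=6.
Attach a dodecagonal prism (V=24, E=36, F=14) along a 4-gon: merge 4 vertices and 4 edges, delete both glued faces → V=28, E=44, F=18.
Check: V − E + F = 28 − 44 + 18 = 2.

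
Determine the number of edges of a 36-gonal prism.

A prism on an n-gon has two n-gon bases and n rectangular sides: V = 2·36 = 72, E = 3·36 = 108, F = 36 + 2 = 38.
Check: V − E + F = 72 − 108 + 38 = 2.

108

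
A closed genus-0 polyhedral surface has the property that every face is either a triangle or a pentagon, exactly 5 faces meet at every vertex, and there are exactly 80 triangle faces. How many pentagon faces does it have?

12

Let x be the number of pentagons; then F = 80 + x.
Edge–face incidences: 2E = 3·80 + 5·x = 240 + 5x.
Every vertex has degree 5, so 5V = 2E.
Euler: V − E + F = 2 ⇒ (2E)/5 − E + (80 + x) = 2.
Multiply by 10: 2·(2E) − 5·(2E) + 10·(80 + x) = 20, i.e. 800 + 10x − 3·(240 + 5x) = 20.
Collecting terms: −5x + 80 = 20, so −5x = −60, so x = 12.
Then 2E = 240 + 5·12 = 300, so E = 150, V = 2E/5 = 60, F = 80 + 12 = 92.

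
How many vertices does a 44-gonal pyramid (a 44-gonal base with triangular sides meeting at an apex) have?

A pyramid on an n-gon base has one n-gon and n triangles: V = 44 + 1 = 45, E = 2·44 = 88, F = 44 + 1 = 45.
Check: V − E + F = 45 − 88 + 45 = 2.

45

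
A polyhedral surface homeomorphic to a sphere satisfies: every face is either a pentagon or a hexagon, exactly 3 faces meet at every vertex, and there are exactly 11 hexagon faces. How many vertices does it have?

Let x be the number of pentagons; then F = 11 + x.
Edge–face incidences: 2E = 6·11 + 5·x = 66 + 5x.
Every vertex has degree 3, so 3V = 2E.
Euler: V − E + F = 2 ⇒ (2E)/3 − E + (11 + x) = 2.
Multiply by 6: 2·(2E) − 3·(2E) + 6·(11 + x) = 12, i.e. 66 + 6x − (66 + 5x) = 12.
Collecting terms: x = 12.
Then 2E = 66 + 5·12 = 126, so E = 63, V = 2E/3 = 42, F = 11 + 12 = 23.

42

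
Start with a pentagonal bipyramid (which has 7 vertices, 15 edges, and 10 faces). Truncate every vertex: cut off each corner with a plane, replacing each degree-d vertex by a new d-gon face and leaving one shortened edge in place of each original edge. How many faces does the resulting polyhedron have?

17

Truncation replaces each original edge-end by a new vertex, so V′ = 2E = 30.
Each original edge survives, and each old vertex of degree d contributes d new edges; summing degrees gives Σd = 2E, so E′ = E + 2E = 3E = 45.
Each original face survives and each original vertex becomes one new face: F′ = F + V = 17.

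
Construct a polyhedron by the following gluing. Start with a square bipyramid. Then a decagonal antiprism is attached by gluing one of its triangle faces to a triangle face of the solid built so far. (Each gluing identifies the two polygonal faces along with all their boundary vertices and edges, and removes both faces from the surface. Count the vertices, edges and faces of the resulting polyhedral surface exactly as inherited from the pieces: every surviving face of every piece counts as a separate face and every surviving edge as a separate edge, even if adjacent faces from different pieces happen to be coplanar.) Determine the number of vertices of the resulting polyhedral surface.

23

A square bipyramid: V=6, E=12, F=8.
Attach a decagonal antiprism (V=20, E=40, F=22) along a 3-gon: merge 3 vertices and 3 edges, delete both glued faces → V=23, E=49, F=28.
Check: V − E + F = 23 − 49 + 28 = 2.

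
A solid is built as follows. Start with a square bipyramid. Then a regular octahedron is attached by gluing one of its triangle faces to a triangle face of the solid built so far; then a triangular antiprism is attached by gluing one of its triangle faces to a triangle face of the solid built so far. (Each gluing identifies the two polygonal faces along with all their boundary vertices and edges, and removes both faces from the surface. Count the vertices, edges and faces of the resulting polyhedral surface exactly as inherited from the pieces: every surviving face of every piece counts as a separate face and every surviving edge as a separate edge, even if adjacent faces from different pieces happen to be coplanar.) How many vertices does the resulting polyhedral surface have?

12

A square bipyramid: V=6, E=12, F=8.
Attach a regular octahedron (V=6, E=12, F=8) along a 3-gon: merge 3 vertices and 3 edges, delete both glued faces → V=9, E=21, F=14.
Attach a triangular antiprism (V=6, E=12, F=8) along a 3-gon: merge 3 vertices and 3 edges, delete both glued faces → V=12, E=30, F=20.
Check: V − E + F = 12 − 30 + 20 = 2.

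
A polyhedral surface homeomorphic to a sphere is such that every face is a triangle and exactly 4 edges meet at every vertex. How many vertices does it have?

Each face has 3 edges and each edge borders two faces, so 2E = 3F.
Each vertex has degree 4, so 4V = 2E and hence V = 3F/4.
Euler: V − E + F = 2 ⇒ (3F/4) − (3F/2) + F = 2.
Multiply by 8: (6 − 12 + 8)F = 16, i.e. 2F = 16.
So F = 8, E = 3·8/2 = 12, V = 3·8/4 = 6.

6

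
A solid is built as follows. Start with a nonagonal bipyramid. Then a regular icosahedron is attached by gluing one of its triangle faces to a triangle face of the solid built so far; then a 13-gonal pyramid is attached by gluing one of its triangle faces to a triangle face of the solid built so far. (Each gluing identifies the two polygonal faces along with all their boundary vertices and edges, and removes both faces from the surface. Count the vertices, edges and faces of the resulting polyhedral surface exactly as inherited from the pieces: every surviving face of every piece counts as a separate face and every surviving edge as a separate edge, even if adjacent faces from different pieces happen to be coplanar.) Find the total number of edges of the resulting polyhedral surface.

77

A nonagonal bipyramid: V=11, E=27, F=18.
Attach a regular icosahedron (V=12, E=30, F=20) along a 3-gon: merge 3 vertices and 3 edges, delete both glued faces → V=20, E=54, F=36.
Attach a 13-gonal pyramid (V=14, E=26, F=14) along a 3-gon: merge 3 vertices and 3 edges, delete both glued faces → V=31, E=77, F=48.
Check: V − E + F = 31 − 77 + 48 = 2.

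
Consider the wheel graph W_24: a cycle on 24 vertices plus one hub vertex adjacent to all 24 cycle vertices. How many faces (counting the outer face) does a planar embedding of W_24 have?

25

W_24 has V = 24 + 1 = 25 vertices and E = 2·24 = 48 edges.
By Euler's formula F = 2 − V + E = 2 − 25 + 48 = 25.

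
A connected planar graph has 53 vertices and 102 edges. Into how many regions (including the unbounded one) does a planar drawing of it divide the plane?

Euler's formula for a connected plane graph: V − E + F = 2, so F = 2 − 53 + 102 = 51.

51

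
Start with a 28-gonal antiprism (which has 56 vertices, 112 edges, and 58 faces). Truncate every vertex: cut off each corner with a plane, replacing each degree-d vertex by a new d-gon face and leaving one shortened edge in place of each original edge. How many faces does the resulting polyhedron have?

114

Truncation replaces each original edge-end by a new vertex, so V′ = 2E = 224.
Each original edge survives, and each old vertex of degree d contributes d new edges; summing degrees gives Σd = 2E, so E′ = E + 2E = 3E = 336.
Each original face survives and each original vertex becomes one new face: F′ = F + V = 114.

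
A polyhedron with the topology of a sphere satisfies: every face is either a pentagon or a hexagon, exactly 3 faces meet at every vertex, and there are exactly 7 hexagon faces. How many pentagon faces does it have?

Let x be the number of pentagons; then F = 7 + x.
Edge–face incidences: 2E = 6·7 + 5·x = 42 + 5x.
Every vertex has degree 3, so 3V = 2E.
Euler: V − E + F = 2 ⇒ (2E)/3 − E + (7 + x) = 2.
Multiply by 6: 2·(2E) − 3·(2E) + 6·(7 + x) = 12, i.e. 42 + 6x − (42 + 5x) = 12.
Collecting terms: x = 12.
Then 2E = 42 + 5·12 = 102, so E = 51, V = 2E/3 = 34, F = 7 + 12 = 19.

12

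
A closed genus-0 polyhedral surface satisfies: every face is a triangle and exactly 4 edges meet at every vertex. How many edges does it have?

12

Each face has 3 edges and each edge borders two faces, so 2E = 3F.
Each vertex has degree 4, so 4V = 2E and hence V = 3F/4.
Euler: V − E + F = 2 ⇒ (3F/4) − (3F/2) + F = 2.
Multiply by 8: (6 − 12 + 8)F = 16, i.e. 2F = 16.
So F = 8, E = 3·8/2 = 12, V = 3·8/4 = 6.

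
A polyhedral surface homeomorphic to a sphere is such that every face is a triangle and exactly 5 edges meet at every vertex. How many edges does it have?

Each face has 3 edges and each edge borders two faces, so 2E = 3F.
Each vertex has degree 5, so 5V = 2E and hence V = 3F/5.
Euler: V − E + F = 2 ⇒ (3F/5) − (3F/2) + F = 2.
Multiply by 10: (6 − 15 + 10)F = 20, i.e. 1F = 20.
So F = 20, E = 3·20/2 = 30, V = 3·20/5 = 12.

30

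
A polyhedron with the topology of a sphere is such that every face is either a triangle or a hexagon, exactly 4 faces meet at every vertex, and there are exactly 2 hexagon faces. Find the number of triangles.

Let x be the number of triangles; then F = 2 + x.
Edge–face incidences: 2E = 6·2 + 3·x = 12 + 3x.
Every vertex has degree 4, so 4V = 2E.
Euler: V − E + F = 2 ⇒ (2E)/4 − E + (2 + x) = 2.
Multiply by 8: 2·(2E) − 4·(2E) + 8·(2 + x) = 16, i.e. 16 + 8x − 2·(12 + 3x) = 16.
Collecting terms: 2x − 8 = 16, so 2x = 24, so x = 12.
Then 2E = 12 + 3·12 = 48, so E = 24, V = 2E/4 = 12, F = 2 + 12 = 14.

12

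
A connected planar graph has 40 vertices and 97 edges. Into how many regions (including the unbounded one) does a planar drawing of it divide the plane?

59

Euler's formula for a connected plane graph: V − E + F = 2, so F = 2 − 40 + 97 = 59.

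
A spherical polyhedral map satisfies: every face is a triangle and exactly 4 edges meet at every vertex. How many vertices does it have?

Each face has 3 edges and each edge borders two faces, so 2E = 3F.
Each vertex has degree 4, so 4V = 2E and hence V = 3F/4.
Euler: V − E + F = 2 ⇒ (3F/4) − (3F/2) + F = 2.
Multiply by 8: (6 − 12 + 8)F = 16, i.e. 2F = 16.
So F = 8, E = 3·8/2 = 12, V = 3·8/4 = 6.

6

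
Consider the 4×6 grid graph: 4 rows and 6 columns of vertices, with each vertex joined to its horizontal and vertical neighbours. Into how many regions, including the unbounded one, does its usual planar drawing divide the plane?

16

The grid has V = 4·6 = 24 vertices and E = 4·5 + 6·3 = 38 edges.
F = 2 − V + E = 2 − 24 + 38 = 16.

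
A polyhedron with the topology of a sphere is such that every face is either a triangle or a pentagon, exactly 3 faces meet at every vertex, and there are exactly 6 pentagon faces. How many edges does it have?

Let x be the number of triangles; then F = 6 + x.
Edge–face incidences: 2E = 5·6 + 3·x = 30 + 3x.
Every vertex has degree 3, so 3V = 2E.
Euler: V − E + F = 2 ⇒ (2E)/3 − E + (6 + x) = 2.
Multiply by 6: 2·(2E) − 3·(2E) + 6·(6 + x) = 12, i.e. 36 + 6x − (30 + 3x) = 12.
Collecting terms: 3x + 6 = 12, so 3x = 6, so x = 2.
Then 2E = 30 + 3·2 = 36, so E = 18, V = 2E/3 = 12, F = 6 + 2 = 8.

18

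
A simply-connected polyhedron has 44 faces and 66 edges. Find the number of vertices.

24

Here V − E + F = 2.
V = 2 + E − F = 2 + 66 − 44 = 24.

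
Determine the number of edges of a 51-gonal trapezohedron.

The n-trapezohedron (dual of the n-antiprism) has V = 2·51 + 2 = 104, E = 4·51 = 204, F = 2·51 = 102.

204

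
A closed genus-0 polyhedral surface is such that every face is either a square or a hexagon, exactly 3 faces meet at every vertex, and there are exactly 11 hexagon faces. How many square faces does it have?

6

Let x be the number of squares; then F = 11 + x.
Edge–face incidences: 2E = 6·11 + 4·x = 66 + 4x.
Every vertex has degree 3, so 3V = 2E.
Euler: V − E + F = 2 ⇒ (2E)/3 − E + (11 + x) = 2.
Multiply by 6: 2·(2E) − 3·(2E) + 6·(11 + x) = 12, i.e. 66 + 6x − (66 + 4x) = 12.
Collecting terms: 2x = 12, so x = 6.
Then 2E = 66 + 4·6 = 90, so E = 45, V = 2E/3 = 30, F = 11 + 6 = 17.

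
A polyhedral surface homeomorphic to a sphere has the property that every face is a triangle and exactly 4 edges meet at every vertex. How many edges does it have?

12

Each face has 3 edges and each edge borders two faces, so 2E = 3F.
Each vertex has degree 4, so 4V = 2E and hence V = 3F/4.
Euler: V − E + F = 2 ⇒ (3F/4) − (3F/2) + F = 2.
Multiply by 8: (6 − 12 + 8)F = 16, i.e. 2F = 16.
So F = 8, E = 3·8/2 = 12, V = 3·8/4 = 6.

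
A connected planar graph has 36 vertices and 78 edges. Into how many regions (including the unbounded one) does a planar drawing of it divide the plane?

Euler's formula for a connected plane graph: V − E + F = 2, so F = 2 − 36 + 78 = 44.

44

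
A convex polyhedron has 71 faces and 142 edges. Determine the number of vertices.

Here V − E + F = 2.
V = 2 + E − F = 2 + 142 − 71 = 73.

73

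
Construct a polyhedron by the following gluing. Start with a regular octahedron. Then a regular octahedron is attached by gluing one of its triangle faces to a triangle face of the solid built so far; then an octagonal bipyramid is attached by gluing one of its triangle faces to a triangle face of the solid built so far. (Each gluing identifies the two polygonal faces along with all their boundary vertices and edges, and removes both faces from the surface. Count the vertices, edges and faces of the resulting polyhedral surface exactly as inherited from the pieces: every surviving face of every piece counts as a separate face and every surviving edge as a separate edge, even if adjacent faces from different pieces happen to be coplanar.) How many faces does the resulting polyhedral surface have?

28

A regular octahedron: V=6, E=12, F=8.
Attach a regular octahedron (V=6, E=12, F=8) along a 3-gon: merge 3 vertices and 3 edges, delete both glued faces → V=9, E=21, F=14.
Attach an octagonal bipyramid (V=10, E=24, F=16) along a 3-gon: merge 3 vertices and 3 edges, delete both glued faces → V=16, E=42, F=28.
Check: V − E + F = 16 − 42 + 28 = 2.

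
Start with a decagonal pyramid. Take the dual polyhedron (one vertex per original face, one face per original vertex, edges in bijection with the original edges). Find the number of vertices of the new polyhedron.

11

The base solid has V = 11, E = 20, F = 11.
The dual swaps V and F and preserves E: V′ = F = 11, E′ = E = 20, F′ = V = 11.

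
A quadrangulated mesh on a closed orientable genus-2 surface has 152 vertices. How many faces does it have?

154

χ = 2 − 2·2 = -2, and every face is a square so 4F = 2E.
V − E + F = -2 with E = 4F/2 gives 152 − (4/2 − 1)·F = -2, so F = 154 and E = 308.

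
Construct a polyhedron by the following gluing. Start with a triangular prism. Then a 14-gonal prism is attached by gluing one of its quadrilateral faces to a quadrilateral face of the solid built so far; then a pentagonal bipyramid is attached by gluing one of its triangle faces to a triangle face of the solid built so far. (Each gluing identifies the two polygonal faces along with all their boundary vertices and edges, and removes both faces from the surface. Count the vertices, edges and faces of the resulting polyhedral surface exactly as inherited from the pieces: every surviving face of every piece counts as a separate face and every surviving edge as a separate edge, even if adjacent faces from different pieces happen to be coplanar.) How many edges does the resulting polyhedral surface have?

59

A triangular prism: V=6, E=9, F=5.
Attach a 14-gonal prism (V=28, E=42, F=16) along a 4-gon: merge 4 vertices and 4 edges, delete both glued faces → V=30, E=47, F=19.
Attach a pentagonal bipyramid (V=7, E=15, F=10) along a 3-gon: merge 3 vertices and 3 edges, delete both glued faces → V=34, E=59, F=27.
Check: V − E + F = 34 − 59 + 27 = 2.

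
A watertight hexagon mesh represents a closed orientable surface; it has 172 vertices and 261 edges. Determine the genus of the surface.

Every face is a hexagon and each edge borders two faces, so 6F = 2·261, giving F = 87.
χ = V − E + F = 172 − 261 + 87 = -2.
For a closed orientable surface χ = 2 − 2g, so g = (2 − (-2))/2 = 2.

2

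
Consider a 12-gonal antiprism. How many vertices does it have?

24

An antiprism on an n-gon has two n-gon caps and 2n triangles: V = 2·12 = 24, E = 4·12 = 48, F = 2·12 + 2 = 26.
Check: V − E + F = 24 − 48 + 26 = 2.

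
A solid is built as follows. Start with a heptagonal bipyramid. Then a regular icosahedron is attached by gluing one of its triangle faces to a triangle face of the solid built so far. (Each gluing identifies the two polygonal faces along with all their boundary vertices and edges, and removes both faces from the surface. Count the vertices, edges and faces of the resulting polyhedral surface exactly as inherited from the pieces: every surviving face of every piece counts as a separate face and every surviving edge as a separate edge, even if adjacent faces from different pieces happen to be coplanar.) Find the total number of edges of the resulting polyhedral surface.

48

A heptagonal bipyramid: V=9, E=21, F=14.
Attach a regular icosahedron (V=12, E=30, F=20) along a 3-gon: merge 3 vertices and 3 edges, delete both glued faces → V=18, E=48, F=32.
Check: V − E + F = 18 − 48 + 32 = 2.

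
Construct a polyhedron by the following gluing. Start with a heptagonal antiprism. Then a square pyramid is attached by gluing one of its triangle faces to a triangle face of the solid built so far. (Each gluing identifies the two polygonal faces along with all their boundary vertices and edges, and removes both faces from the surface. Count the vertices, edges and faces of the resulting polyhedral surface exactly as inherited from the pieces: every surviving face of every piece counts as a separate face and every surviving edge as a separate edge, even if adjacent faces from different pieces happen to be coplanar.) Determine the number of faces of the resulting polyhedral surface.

19

A heptagonal antiprism: V=14, E=28, F=16.
Attach a square pyramid (V=5, E=8, F=5) along a 3-gon: merge 3 vertices and 3 edges, delete both glued faces → V=16, E=33, F=19.
Check: V − E + F = 16 − 33 + 19 = 2.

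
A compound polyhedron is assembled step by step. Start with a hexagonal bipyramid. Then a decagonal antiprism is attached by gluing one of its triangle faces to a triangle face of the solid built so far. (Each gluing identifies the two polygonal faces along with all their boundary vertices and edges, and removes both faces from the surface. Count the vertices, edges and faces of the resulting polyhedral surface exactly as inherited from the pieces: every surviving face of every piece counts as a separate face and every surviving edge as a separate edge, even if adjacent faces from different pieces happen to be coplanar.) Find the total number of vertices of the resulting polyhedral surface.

A hexagonal bipyramid: V=8, E=18, F=12.
Attach a decagonal antiprism (V=20, E=40, F=22) along a 3-gon: merge 3 vertices and 3 edges, delete both glued faces → V=25, E=55, F=32.
Check: V − E + F = 25 − 55 + 32 = 2.

25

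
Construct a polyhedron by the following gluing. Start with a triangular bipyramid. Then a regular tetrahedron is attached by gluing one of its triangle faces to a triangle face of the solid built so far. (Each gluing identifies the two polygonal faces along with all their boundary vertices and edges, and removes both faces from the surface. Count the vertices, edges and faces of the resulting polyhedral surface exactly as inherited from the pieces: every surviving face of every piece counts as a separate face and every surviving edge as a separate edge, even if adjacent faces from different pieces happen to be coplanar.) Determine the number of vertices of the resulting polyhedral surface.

A triangular bipyramid: V=5, E=9, F=6.
Attach a regular tetrahedron (V=4, E=6, F=4) along a 3-gon: merge 3 vertices and 3 edges, delete both glued faces → V=6, E=12, F=8.
Check: V − E + F = 6 − 12 + 8 = 2.

6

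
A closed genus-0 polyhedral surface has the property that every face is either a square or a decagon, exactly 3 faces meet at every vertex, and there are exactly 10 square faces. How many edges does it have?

Let x be the number of decagons; then F = 10 + x.
Edge–face incidences: 2E = 4·10 + 10·x = 40 + 10x.
Every vertex has degree 3, so 3V = 2E.
Euler: V − E + F = 2 ⇒ (2E)/3 − E + (10 + x) = 2.
Multiply by 6: 2·(2E) − 3·(2E) + 6·(10 + x) = 12, i.e. 60 + 6x − (40 + 10x) = 12.
Collecting terms: −4x + 20 = 12, so −4x = −8, so x = 2.
Then 2E = 40 + 10·2 = 60, so E = 30, V = 2E/3 = 20, F = 10 + 2 = 12.

30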